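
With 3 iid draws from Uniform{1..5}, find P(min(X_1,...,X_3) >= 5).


P(min >= 5) = P(all X_i >= 5) = (P(X_1 >= 5))^3
= (1/5)^3 = 1/125

1/125


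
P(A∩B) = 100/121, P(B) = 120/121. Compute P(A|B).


P(A|B) = P(A∩B)/P(B) = (100/121)/(120/121) = 100/120 = 5/6

5/6


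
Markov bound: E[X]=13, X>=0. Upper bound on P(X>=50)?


Markov: P(X >= a) <= E[X]/a
P(X >= 50) <= 13/50

13/50


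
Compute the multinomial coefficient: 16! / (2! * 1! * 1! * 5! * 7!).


16! = 20922789888000
Denominator: 2!=2 * 1!=1 * 1!=1 * 5!=120 * 7!=5040
Coefficient = 20922789888000 / 1209600 = 17297280

17297280


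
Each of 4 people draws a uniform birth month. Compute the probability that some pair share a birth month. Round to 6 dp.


P(all different) = prod((12-i)/12 for i=0..3) = 0.572917
P(at least one match) = 1 - 0.572917 = 0.427083

0.427083


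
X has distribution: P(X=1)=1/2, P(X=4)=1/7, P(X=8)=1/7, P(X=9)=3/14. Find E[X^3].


E[X^3] = sum(g(x)*P(x))
= 1*1/2 + 64*1/7 + 512*1/7 + 729*3/14
= 239

239


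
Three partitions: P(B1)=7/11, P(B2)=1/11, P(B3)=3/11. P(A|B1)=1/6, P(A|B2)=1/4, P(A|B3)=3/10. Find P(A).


P(A) = P(A|B1)P(B1) + P(A|B2)P(B2) + P(A|B3)P(B3)
= 1/6*7/11 + 1/4*1/11 + 3/10*3/11
= 7/66 + 1/44 + 9/110 = 139/660

139/660


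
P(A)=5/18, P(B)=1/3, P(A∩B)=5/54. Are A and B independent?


P(A)*P(B) = 5/18*1/3 = 5/54
P(A∩B) = 5/54, which equals P(A)P(B), so independent

Yes, A and B are independent


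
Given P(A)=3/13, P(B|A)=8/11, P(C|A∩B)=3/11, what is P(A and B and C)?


P(A∩B∩C) = P(A) * P(B|A) * P(C|A∩B)
= 3/13 * 8/11 * 3/11
= 24/143 * 3/11 = 72/1573

72/1573


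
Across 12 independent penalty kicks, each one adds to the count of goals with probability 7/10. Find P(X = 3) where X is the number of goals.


P(X=3) = C(12,3) * p^3 * (1-p)^9
= 220 * 343/1000 * 19683/1000000000
= 74263959/50000000000

74263959/50000000000


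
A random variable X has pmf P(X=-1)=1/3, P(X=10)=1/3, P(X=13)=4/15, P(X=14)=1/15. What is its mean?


E[X] = sum(x * P(x))
= -1*1/3 + 10*1/3 + 13*4/15 + 14*1/15
= 37/5

37/5


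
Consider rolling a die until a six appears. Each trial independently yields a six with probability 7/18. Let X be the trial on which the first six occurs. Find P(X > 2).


P(X > 2) = P(first 2 trials all fail) = (1-p)^2 = (11/18)^2 = 121/324

121/324


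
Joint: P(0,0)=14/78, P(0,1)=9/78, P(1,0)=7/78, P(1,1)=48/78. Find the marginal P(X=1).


P(X=1) = P(1,0)+P(1,1) = 7/78 + 48/78 = 55/78

55/78


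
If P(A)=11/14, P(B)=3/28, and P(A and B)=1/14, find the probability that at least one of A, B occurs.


P(A∪B) = P(A) + P(B) - P(A∩B)
= 11/14 + 3/28 - 1/14 = 23/28

23/28


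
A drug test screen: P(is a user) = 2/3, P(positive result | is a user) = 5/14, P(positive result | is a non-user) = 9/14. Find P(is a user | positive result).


P(A) = P(A|B)P(B) + P(A|B')P(B') = 5/14*2/3 + 9/14*1/3 = 19/42
P(B|A) = P(A|B)P(B)/P(A) = (5/21)/(19/42) = 10/19

10/19


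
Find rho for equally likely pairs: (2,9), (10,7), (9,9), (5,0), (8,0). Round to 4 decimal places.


Cov(X,Y) = -0.2000, Var(X) = 8.5600, Var(Y) = 17.2000
rho = Cov/(sqrt(VarX)*sqrt(VarY)) = -0.0165

-0.0165


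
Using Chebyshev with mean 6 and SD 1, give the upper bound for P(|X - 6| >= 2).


k = 2/1 = 2
Chebyshev: P(|X-mu| >= k*sigma) <= 1/k^2 = 1/2^2 = 1/4

1/4


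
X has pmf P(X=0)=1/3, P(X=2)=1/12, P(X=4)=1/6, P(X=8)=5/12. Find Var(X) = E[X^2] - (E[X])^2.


E[X] = 25/6, E[X^2] = 89/3
Var(X) = E[X^2] - (E[X])^2 = 89/3 - (25/6)^2 = 443/36

443/36


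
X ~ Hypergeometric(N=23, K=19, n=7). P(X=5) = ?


P(X=5) = C(19,5)*C(4,2) / C(23,7)
= 11628*6 / 245157
= 69768/245157 = 72/253

72/253


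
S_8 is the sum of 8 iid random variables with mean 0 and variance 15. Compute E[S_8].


E[S_n] = n*E[X_1] = 8*0 = 0

0


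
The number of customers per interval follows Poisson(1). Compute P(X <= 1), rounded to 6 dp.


P(X<=1) = e^(-1)*1^0/0! + e^(-1)*1^1/1!
≈ 0.3678794412 + 0.3678794412
= 0.7357588824
≈ 0.735759

0.735759


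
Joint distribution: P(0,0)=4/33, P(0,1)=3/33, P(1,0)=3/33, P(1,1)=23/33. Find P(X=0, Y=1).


Read from table: P(X=0, Y=1) = 3/33 = 1/11

1/11


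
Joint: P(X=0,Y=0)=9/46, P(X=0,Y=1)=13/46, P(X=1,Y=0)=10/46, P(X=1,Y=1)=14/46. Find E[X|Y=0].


P(Y=0) = 19/46
E[X|Y=0] = (0*9 + 1*10)/19 = 10/19

10/19


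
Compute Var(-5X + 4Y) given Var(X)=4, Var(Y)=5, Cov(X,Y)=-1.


Var(-5X + 4Y) = (-5)^2*Var(X) + 4^2*Var(Y) + 2*(-5)*4*Cov(X,Y)
= 25*4 + 16*5 - 40*(-1)
= 100 + 80 + 40 = 220

220


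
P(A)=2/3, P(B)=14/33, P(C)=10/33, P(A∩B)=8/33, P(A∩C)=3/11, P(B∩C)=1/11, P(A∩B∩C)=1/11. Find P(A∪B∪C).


P(A∪B∪C) = P(A)+P(B)+P(C) - P(AB)-P(AC)-P(BC) + P(ABC)
= 2/3+14/33+10/33 - 8/33-3/11-1/11 + 1/11
= 29/33

29/33


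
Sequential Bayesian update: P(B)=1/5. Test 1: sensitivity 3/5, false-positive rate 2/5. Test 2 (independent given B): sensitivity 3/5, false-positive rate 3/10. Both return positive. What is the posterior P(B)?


After test 1: P(+) = 3/5*1/5 + 2/5*4/5 = 11/25
P(B|+) = (3/25)/(11/25) = 3/11
After test 2 (use post1 as new prior): P(+) = 3/5*3/11 + 3/10*8/11 = 21/55
P(B|+,+) = (9/55)/(21/55) = 3/7

3/7


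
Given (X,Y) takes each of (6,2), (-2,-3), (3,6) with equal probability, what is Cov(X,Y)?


E[X]=7/3, E[Y]=5/3, E[XY]=12
Cov(X,Y) = E[XY] - E[X]E[Y] = 12 - 7/3*5/3 = 73/9

73/9


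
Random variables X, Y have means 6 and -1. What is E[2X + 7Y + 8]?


E[2X + 7Y + 8] = 2*E[X] + 7*E[Y] + 8
= (2)*(6) + (7)*(-1) + (8)
= 12 - 7 + 8 = 13

13


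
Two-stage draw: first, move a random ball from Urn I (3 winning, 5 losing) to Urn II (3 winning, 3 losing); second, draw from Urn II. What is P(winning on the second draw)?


P(transfer winning) = 3/8; P(transfer losing) = 5/8
If winning transferred: Urn II has 4 winning of 7, so P(winning|winning moved) = 4/7
If losing transferred: Urn II has 3 winning of 7, so P(winning|losing moved) = 3/7
By total probability: P(winning) = 3/8*4/7 + 5/8*3/7 = 27/56

27/56


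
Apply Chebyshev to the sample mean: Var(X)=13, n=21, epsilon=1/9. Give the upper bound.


Var(Xbar) = Var(X)/n = 13/21
Chebyshev: P(|Xbar-mu| >= 1/9) <= Var(Xbar)/(1/9)^2 = (13/21)/(1/81) = 351/7
Bound exceeds 1, so trivial bound: 1

1


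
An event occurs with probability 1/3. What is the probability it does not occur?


P(A') = 1 - P(A) = 1 - 1/3 = 2/3

2/3


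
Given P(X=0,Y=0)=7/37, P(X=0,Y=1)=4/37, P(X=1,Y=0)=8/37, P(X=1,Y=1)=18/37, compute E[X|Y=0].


P(Y=0) = 15/37
E[X|Y=0] = (0*7 + 1*8)/15 = 8/15

8/15


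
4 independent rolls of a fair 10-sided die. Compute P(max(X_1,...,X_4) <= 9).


P(max <= 9) = P(all X_i <= 9) = (P(X_1 <= 9))^4
= (9/10)^4 = 6561/10000

6561/10000


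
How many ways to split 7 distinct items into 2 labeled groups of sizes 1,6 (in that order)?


7! = 5040
Denominator: 1!=1 * 6!=720
Coefficient = 5040 / 720 = 7

7


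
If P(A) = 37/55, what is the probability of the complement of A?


P(A') = 1 - P(A) = 1 - 37/55 = 18/55

18/55


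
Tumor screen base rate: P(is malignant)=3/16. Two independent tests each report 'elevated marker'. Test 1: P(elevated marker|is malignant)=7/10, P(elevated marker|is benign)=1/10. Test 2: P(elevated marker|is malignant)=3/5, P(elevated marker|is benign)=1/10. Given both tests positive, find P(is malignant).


After test 1: P(+) = 7/10*3/16 + 1/10*13/16 = 17/80
P(B|+) = (21/160)/(17/80) = 21/34
After test 2 (use post1 as new prior): P(+) = 3/5*21/34 + 1/10*13/34 = 139/340
P(B|+,+) = (63/170)/(139/340) = 126/139

126/139


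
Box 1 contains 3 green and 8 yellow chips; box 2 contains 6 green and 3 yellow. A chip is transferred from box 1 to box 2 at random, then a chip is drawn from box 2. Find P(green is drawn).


P(transfer green) = 3/11; P(transfer yellow) = 8/11
If green transferred: Urn II has 7 green of 10, so P(green|green moved) = 7/10
If yellow transferred: Urn II has 6 green of 10, so P(green|yellow moved) = 3/5
By total probability: P(green) = 3/11*7/10 + 8/11*3/5 = 69/110

69/110


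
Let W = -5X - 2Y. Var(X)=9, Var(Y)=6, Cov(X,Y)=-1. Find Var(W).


Var(-5X - 2Y) = (-5)^2*Var(X) + (-2)^2*Var(Y) + 2*(-5)*(-2)*Cov(X,Y)
= 25*9 + 4*6 + 20*(-1)
= 225 + 24 - 20 = 229

229


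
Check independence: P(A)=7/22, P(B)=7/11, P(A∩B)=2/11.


P(A)*P(B) = 7/22*7/11 = 49/242
P(A∩B) = 2/11 != 49/242, so not independent

No, A and B are not independent


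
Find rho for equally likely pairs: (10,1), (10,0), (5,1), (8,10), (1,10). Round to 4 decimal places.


Cov(X,Y) = -8.9200, Var(X) = 11.7600, Var(Y) = 21.0400
rho = Cov/(sqrt(VarX)*sqrt(VarY)) = -0.5671

-0.5671


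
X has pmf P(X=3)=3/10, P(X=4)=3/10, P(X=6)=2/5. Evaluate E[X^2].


E[X^2] = sum(x^2 * P(x))
= 9*3/10 + 16*3/10 + 36*2/5
= 219/10

219/10


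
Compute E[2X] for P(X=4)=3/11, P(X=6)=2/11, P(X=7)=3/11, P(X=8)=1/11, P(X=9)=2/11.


E[2X] = sum(g(x)*P(x))
= 8*3/11 + 12*2/11 + 14*3/11 + 16*1/11 + 18*2/11
= 142/11

142/11


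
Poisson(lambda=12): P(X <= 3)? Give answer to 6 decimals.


P(X<=3) = e^(-12)*12^0/0! + e^(-12)*12^1/1! + e^(-12)*12^2/2! + e^(-12)*12^3/3!
≈ 0.0000061442 + 0.0000737305 + 0.0004423833 + 0.0017695332
= 0.0022917912
≈ 0.002292

0.002292


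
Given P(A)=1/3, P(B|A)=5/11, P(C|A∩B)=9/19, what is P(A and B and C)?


P(A∩B∩C) = P(A) * P(B|A) * P(C|A∩B)
= 1/3 * 5/11 * 9/19
= 5/33 * 9/19 = 15/209

15/209


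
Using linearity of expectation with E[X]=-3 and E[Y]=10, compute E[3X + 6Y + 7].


E[3X + 6Y + 7] = 3*E[X] + 6*E[Y] + 7
= (3)*(-3) + (6)*(10) + (7)
= -9 + 60 + 7 = 58

58


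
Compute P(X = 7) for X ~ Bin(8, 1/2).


P(X=7) = C(8,7) * p^7 * (1-p)^1
= 8 * 1/128 * 1/2
= 1/32

1/32


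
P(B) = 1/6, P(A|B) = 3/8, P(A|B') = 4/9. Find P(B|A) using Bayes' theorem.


P(A) = P(A|B)P(B) + P(A|B')P(B') = 3/8*1/6 + 4/9*5/6 = 187/432
P(B|A) = P(A|B)P(B)/P(A) = (1/16)/(187/432) = 27/187

27/187


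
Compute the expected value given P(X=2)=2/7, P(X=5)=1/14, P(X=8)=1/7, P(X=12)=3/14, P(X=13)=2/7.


E[X] = sum(x * P(x))
= 2*2/7 + 5*1/14 + 8*1/7 + 12*3/14 + 13*2/7
= 117/14

117/14


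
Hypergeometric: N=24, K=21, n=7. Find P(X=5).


P(X=5) = C(21,5)*C(3,2) / C(24,7)
= 20349*3 / 346104
= 61047/346104 = 357/2024

357/2024


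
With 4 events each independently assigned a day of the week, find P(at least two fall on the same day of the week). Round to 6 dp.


P(all different) = prod((7-i)/7 for i=0..3) = 0.349854
P(at least one match) = 1 - 0.349854 = 0.650146

0.650146


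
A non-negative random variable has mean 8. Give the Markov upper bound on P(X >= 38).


Markov: P(X >= a) <= E[X]/a
P(X >= 38) <= 8/38 = 4/19

4/19


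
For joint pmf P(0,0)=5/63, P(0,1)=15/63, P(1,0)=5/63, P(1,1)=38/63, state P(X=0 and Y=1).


Read from table: P(X=0, Y=1) = 15/63 = 5/21

5/21


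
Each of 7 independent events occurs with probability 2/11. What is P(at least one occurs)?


P(at least one) = 1 - P(none)
P(none) = (1 - 2/11)^7 = (9/11)^7 = 4782969/19487171
P(at least one) = 1 - 4782969/19487171 = 14704202/19487171

14704202/19487171


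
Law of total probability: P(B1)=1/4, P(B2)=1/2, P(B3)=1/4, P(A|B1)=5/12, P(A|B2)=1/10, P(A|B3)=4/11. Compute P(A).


P(A) = P(A|B1)P(B1) + P(A|B2)P(B2) + P(A|B3)P(B3)
= 5/12*1/4 + 1/10*1/2 + 4/11*1/4
= 5/48 + 1/20 + 1/11 = 647/2640

647/2640


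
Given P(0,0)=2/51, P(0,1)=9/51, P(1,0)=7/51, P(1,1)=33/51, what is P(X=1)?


P(X=1) = P(1,0)+P(1,1) = 7/51 + 33/51 = 40/51

40/51


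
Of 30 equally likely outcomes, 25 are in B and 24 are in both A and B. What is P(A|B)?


P(A|B) = P(A∩B)/P(B) = (24/30)/(25/30) = 24/25

24/25


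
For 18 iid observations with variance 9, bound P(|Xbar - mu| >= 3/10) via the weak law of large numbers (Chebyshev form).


Var(Xbar) = Var(X)/n = 9/18
Chebyshev: P(|Xbar-mu| >= 3/10) <= Var(Xbar)/(3/10)^2 = (1/2)/(9/100) = 50/9
Bound exceeds 1, so trivial bound: 1

1


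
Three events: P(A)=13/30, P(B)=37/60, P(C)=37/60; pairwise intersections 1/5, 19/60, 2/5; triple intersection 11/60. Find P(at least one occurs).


P(A∪B∪C) = P(A)+P(B)+P(C) - P(AB)-P(AC)-P(BC) + P(ABC)
= 13/30+37/60+37/60 - 1/5-19/60-2/5 + 11/60
= 14/15

14/15


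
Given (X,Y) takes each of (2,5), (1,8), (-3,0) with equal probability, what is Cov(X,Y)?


E[X]=0, E[Y]=13/3, E[XY]=6
Cov(X,Y) = E[XY] - E[X]E[Y] = 6 - 0*13/3 = 6

6


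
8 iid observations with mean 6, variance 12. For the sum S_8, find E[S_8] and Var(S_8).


E[S_n] = n*mu = 8*6 = 48
Var(S_n) = n*sigma^2 = 8*12 = 96

E[S_8]=48, Var(S_8)=96


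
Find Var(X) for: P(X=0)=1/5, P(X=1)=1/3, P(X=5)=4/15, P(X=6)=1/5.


E[X] = 43/15, E[X^2] = 71/5
Var(X) = E[X^2] - (E[X])^2 = 71/5 - (43/15)^2 = 1346/225

1346/225


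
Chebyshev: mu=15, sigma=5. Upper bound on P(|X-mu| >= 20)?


k = 20/5 = 4
Chebyshev: P(|X-mu| >= k*sigma) <= 1/k^2 = 1/4^2 = 1/16

1/16


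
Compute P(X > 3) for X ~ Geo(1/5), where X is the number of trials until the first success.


P(X > 3) = P(first 3 trials all fail) = (1-p)^3 = (4/5)^3 = 64/125

64/125


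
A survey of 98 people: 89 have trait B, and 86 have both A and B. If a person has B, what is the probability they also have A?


P(A|B) = P(A∩B)/P(B) = (86/98)/(89/98) = 86/89

86/89


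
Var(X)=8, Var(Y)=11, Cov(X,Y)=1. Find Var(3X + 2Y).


Var(3X + 2Y) = 3^2*Var(X) + 2^2*Var(Y) + 2*3*2*Cov(X,Y)
= 9*8 + 4*11 + 12*1
= 72 + 44 + 12 = 128

128


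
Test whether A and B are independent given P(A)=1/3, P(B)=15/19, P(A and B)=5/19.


P(A)*P(B) = 1/3*15/19 = 5/19
P(A∩B) = 5/19, which equals P(A)P(B), so independent

Yes, A and B are independent


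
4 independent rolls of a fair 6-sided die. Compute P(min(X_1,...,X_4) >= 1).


P(min >= 1) = P(all X_i >= 1) = (P(X_1 >= 1))^4
= (6/6)^4 = 1^4 = 1

1


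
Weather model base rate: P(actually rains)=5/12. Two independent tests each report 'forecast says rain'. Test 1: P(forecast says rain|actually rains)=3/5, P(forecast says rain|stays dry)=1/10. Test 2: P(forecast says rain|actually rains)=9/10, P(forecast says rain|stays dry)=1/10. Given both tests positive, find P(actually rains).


After test 1: P(+) = 3/5*5/12 + 1/10*7/12 = 37/120
P(B|+) = (1/4)/(37/120) = 30/37
After test 2 (use post1 as new prior): P(+) = 9/10*30/37 + 1/10*7/37 = 277/370
P(B|+,+) = (27/37)/(277/370) = 270/277

270/277


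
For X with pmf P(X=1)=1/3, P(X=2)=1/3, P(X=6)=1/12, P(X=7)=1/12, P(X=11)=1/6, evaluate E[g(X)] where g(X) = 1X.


E[1X] = sum(g(x)*P(x))
= 1*1/3 + 2*1/3 + 6*1/12 + 7*1/12 + 11*1/6
= 47/12

47/12


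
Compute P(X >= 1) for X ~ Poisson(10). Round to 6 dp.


P(X>=1) = 1 - P(X<=0) = 1 - (e^(-10)*10^0/0!)
≈ 1 - 0.0000453999 = 0.9999546001
≈ 0.999955

0.999955


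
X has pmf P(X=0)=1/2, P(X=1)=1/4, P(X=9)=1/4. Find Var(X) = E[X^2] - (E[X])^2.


E[X] = 5/2, E[X^2] = 41/2
Var(X) = E[X^2] - (E[X])^2 = 41/2 - (5/2)^2 = 57/4

57/4


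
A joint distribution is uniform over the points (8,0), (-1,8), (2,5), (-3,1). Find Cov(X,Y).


E[X]=3/2, E[Y]=7/2, E[XY]=-1/4
Cov(X,Y) = E[XY] - E[X]E[Y] = -1/4 - 3/2*7/2 = -11/2

-11/2


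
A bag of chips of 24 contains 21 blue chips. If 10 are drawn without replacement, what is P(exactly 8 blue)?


P(X=8) = C(21,8)*C(3,2) / C(24,10)
= 203490*3 / 1961256
= 610470/1961256 = 315/1012

315/1012


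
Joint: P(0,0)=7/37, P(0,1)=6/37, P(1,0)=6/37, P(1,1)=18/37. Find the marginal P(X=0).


P(X=0) = P(0,0)+P(0,1) = 7/37 + 6/37 = 13/37

13/37


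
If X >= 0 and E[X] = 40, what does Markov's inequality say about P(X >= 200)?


Markov: P(X >= a) <= E[X]/a
P(X >= 200) <= 40/200 = 1/5

1/5


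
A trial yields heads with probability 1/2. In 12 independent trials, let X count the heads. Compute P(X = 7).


P(X=7) = C(12,7) * p^7 * (1-p)^5
= 792 * 1/128 * 1/32
= 99/512

99/512


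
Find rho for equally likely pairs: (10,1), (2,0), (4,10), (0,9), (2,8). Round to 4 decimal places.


Cov(X,Y) = -6.9600, Var(X) = 11.8400, Var(Y) = 17.8400
rho = Cov/(sqrt(VarX)*sqrt(VarY)) = -0.4789

-0.4789


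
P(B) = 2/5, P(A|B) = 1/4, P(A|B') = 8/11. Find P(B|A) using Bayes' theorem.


P(A) = P(A|B)P(B) + P(A|B')P(B') = 1/4*2/5 + 8/11*3/5 = 59/110
P(B|A) = P(A|B)P(B)/P(A) = (1/10)/(59/110) = 11/59

11/59


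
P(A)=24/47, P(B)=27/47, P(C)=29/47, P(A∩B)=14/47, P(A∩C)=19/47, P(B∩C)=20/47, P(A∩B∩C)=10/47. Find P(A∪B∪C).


P(A∪B∪C) = P(A)+P(B)+P(C) - P(AB)-P(AC)-P(BC) + P(ABC)
= 24/47+27/47+29/47 - 14/47-19/47-20/47 + 10/47
= 37/47

37/47


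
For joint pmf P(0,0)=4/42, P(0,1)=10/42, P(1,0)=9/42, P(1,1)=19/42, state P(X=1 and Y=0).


Read from table: P(X=1, Y=0) = 9/42 = 3/14

3/14


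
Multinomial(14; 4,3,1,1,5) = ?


14! = 87178291200
Denominator: 4!=24 * 3!=6 * 1!=1 * 1!=1 * 5!=120
Coefficient = 87178291200 / 17280 = 5045040

5045040


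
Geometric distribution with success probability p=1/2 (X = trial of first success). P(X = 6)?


P(X=6) = (1-p)^5 * p = (1/2)^5 * 1/2
= 1/32 * 1/2 = 1/64

1/64


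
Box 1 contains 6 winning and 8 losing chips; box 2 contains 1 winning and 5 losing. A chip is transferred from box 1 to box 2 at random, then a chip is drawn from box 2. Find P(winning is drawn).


P(transfer winning) = 6/14 = 3/7; P(transfer losing) = 4/7
If winning transferred: Urn II has 2 winning of 7, so P(winning|winning moved) = 2/7
If losing transferred: Urn II has 1 winning of 7, so P(winning|losing moved) = 1/7
By total probability: P(winning) = 3/7*2/7 + 4/7*1/7 = 10/49

10/49


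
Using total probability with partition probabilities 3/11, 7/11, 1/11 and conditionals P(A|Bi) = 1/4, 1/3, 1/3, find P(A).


P(A) = P(A|B1)P(B1) + P(A|B2)P(B2) + P(A|B3)P(B3)
= 1/4*3/11 + 1/3*7/11 + 1/3*1/11
= 3/44 + 7/33 + 1/33 = 41/132

41/132


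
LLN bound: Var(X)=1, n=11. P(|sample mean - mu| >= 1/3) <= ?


Var(Xbar) = Var(X)/n = 1/11
Chebyshev: P(|Xbar-mu| >= 1/3) <= Var(Xbar)/(1/3)^2 = (1/11)/(1/9) = 9/11

9/11


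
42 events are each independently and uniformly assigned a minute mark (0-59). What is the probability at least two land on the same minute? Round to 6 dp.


P(all different) = prod((60-i)/60 for i=0..41) = 0.000000
P(at least one match) = 1 - 0.000000 = 1.000000

1.000000


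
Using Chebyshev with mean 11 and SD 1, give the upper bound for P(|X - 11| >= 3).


k = 3/1 = 3
Chebyshev: P(|X-mu| >= k*sigma) <= 1/k^2 = 1/3^2 = 1/9

1/9


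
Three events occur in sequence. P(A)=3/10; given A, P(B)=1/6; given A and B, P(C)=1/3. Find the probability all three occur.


P(A∩B∩C) = P(A) * P(B|A) * P(C|A∩B)
= 3/10 * 1/6 * 1/3
= 1/20 * 1/3 = 1/60

1/60


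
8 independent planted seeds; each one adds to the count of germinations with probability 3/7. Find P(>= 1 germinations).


P(at least one) = 1 - P(none)
P(none) = (1 - 3/7)^8 = (4/7)^8 = 65536/5764801
P(at least one) = 1 - 65536/5764801 = 5699265/5764801

5699265/5764801


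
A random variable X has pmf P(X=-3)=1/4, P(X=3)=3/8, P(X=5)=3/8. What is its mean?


E[X] = sum(x * P(x))
= -3*1/4 + 3*3/8 + 5*3/8
= 9/4

9/4


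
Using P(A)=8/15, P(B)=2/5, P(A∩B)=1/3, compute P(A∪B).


P(A∪B) = P(A) + P(B) - P(A∩B)
= 8/15 + 2/5 - 1/3 = 3/5

3/5


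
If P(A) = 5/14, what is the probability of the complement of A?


P(A') = 1 - P(A) = 1 - 5/14 = 9/14

9/14


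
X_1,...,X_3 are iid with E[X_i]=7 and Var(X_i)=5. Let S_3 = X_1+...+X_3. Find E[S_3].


E[S_n] = n*E[X_1] = 3*7 = 21

21


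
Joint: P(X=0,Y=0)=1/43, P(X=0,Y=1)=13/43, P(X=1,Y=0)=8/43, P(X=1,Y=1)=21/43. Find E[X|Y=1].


P(Y=1) = 34/43
E[X|Y=1] = (0*13 + 1*21)/34 = 21/34

21/34


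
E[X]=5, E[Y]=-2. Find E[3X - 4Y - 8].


E[3X - 4Y - 8] = 3*E[X] - 4*E[Y] - 8
= (3)*(5) + (-4)*(-2) + (-8)
= 15 + 8 - 8 = 15

15


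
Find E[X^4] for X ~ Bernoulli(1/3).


For Bernoulli: X in {0,1}
E[X^4] = 0^4*(1-1/3) + 1^4*1/3 = 1/3

1/3


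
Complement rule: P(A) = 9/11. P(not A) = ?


P(A') = 1 - P(A) = 1 - 9/11 = 2/11

2/11


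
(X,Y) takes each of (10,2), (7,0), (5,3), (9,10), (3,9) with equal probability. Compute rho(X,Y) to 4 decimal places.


Cov(X,Y) = -2.2400, Var(X) = 6.5600, Var(Y) = 15.7600
rho = Cov/(sqrt(VarX)*sqrt(VarY)) = -0.2203

-0.2203


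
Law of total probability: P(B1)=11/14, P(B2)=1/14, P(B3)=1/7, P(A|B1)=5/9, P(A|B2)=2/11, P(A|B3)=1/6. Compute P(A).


P(A) = P(A|B1)P(B1) + P(A|B2)P(B2) + P(A|B3)P(B3)
= 5/9*11/14 + 2/11*1/14 + 1/6*1/7
= 55/126 + 1/77 + 1/42 = 328/693

328/693


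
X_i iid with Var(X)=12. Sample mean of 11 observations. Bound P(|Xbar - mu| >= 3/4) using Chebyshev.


Var(Xbar) = Var(X)/n = 12/11
Chebyshev: P(|Xbar-mu| >= 3/4) <= Var(Xbar)/(3/4)^2 = (12/11)/(9/16) = 64/33
Bound exceeds 1, so trivial bound: 1

1


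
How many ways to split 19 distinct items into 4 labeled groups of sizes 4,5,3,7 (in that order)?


19! = 121645100408832000
Denominator: 4!=24 * 5!=120 * 3!=6 * 7!=5040
Coefficient = 121645100408832000 / 87091200 = 1396755360

1396755360


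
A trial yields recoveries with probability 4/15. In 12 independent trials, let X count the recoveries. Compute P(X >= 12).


P(X>=12) = P(X=12)
= 16777216/129746337890625
= 16777216/129746337890625

16777216/129746337890625


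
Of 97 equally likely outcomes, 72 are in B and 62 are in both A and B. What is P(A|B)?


P(A|B) = P(A∩B)/P(B) = (62/97)/(72/97) = 62/72 = 31/36

31/36


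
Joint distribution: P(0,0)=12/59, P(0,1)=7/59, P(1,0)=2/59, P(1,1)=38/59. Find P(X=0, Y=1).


Read from table: P(X=0, Y=1) = 7/59

7/59


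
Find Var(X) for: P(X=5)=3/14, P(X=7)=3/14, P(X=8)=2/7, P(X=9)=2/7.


E[X] = 52/7, E[X^2] = 401/7
Var(X) = E[X^2] - (E[X])^2 = 401/7 - (52/7)^2 = 103/49

103/49


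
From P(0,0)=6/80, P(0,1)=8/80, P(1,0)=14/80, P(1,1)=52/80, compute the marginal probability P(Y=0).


P(Y=0) = P(0,0)+P(1,0) = 6/80 + 14/80 = 20/80 = 1/4

1/4


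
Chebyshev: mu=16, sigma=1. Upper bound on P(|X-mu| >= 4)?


k = 4/1 = 4
Chebyshev: P(|X-mu| >= k*sigma) <= 1/k^2 = 1/4^2 = 1/16

1/16


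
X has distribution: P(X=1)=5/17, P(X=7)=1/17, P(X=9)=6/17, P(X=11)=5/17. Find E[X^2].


E[X^2] = sum(g(x)*P(x))
= 1*5/17 + 49*1/17 + 81*6/17 + 121*5/17
= 1145/17

1145/17


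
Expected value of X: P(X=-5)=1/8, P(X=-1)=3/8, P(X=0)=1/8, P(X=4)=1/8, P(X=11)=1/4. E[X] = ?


E[X] = sum(x * P(x))
= -5*1/8 - 1*3/8 + 0*1/8 + 4*1/8 + 11*1/4
= 9/4

9/4


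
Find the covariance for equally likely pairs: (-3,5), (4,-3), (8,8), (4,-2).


E[X]=13/4, E[Y]=2, E[XY]=29/4
Cov(X,Y) = E[XY] - E[X]E[Y] = 29/4 - 13/4*2 = 3/4

3/4


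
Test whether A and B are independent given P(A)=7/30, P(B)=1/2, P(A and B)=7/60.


P(A)*P(B) = 7/30*1/2 = 7/60
P(A∩B) = 7/60, which equals P(A)P(B), so independent

Yes, A and B are independent


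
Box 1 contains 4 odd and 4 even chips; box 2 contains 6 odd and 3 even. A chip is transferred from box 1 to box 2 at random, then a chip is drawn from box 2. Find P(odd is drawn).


P(transfer odd) = 4/8 = 1/2; P(transfer even) = 1/2
If odd transferred: Urn II has 7 odd of 10, so P(odd|odd moved) = 7/10
If even transferred: Urn II has 6 odd of 10, so P(odd|even moved) = 3/5
By total probability: P(odd) = 1/2*7/10 + 1/2*3/5 = 13/20

13/20


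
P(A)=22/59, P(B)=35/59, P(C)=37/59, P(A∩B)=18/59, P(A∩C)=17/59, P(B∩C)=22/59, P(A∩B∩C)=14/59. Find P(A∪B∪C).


P(A∪B∪C) = P(A)+P(B)+P(C) - P(AB)-P(AC)-P(BC) + P(ABC)
= 22/59+35/59+37/59 - 18/59-17/59-22/59 + 14/59
= 51/59

51/59


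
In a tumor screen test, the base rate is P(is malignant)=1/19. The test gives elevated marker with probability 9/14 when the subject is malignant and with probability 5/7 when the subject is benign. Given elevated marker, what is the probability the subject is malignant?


P(A) = P(A|B)P(B) + P(A|B')P(B') = 9/14*1/19 + 5/7*18/19 = 27/38
P(B|A) = P(A|B)P(B)/P(A) = (9/266)/(27/38) = 1/21

1/21


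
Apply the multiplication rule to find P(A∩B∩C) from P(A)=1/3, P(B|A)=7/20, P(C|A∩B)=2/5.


P(A∩B∩C) = P(A) * P(B|A) * P(C|A∩B)
= 1/3 * 7/20 * 2/5
= 7/60 * 2/5 = 7/150

7/150


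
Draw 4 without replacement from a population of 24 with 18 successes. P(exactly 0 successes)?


P(X=0) = C(18,0)*C(6,4) / C(24,4)
= 1*15 / 10626
= 15/10626 = 5/3542

5/3542


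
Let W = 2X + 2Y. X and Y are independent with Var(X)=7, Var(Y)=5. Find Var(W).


Independence => Cov(X,Y)=0
Var(2X + 2Y) = 2^2*Var(X) + 2^2*Var(Y)
= 4*7 + 4*5 = 48

48


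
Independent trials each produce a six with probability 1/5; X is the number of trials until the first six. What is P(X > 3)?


P(X > 3) = P(first 3 trials all fail) = (1-p)^3 = (4/5)^3 = 64/125

64/125


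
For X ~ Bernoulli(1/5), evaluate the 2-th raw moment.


For Bernoulli: X in {0,1}
E[X^2] = 0^2*(1-1/5) + 1^2*1/5 = 1/5

1/5


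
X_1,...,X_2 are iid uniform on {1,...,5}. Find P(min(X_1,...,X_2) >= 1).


P(min >= 1) = P(all X_i >= 1) = (P(X_1 >= 1))^2
= (5/5)^2 = 1^2 = 1

1


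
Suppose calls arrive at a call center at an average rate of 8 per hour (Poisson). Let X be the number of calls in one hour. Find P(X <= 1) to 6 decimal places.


P(X<=1) = e^(-8)*8^0/0! + e^(-8)*8^1/1!
≈ 0.0003354626 + 0.0026837010
= 0.0030191636
≈ 0.003019

0.003019


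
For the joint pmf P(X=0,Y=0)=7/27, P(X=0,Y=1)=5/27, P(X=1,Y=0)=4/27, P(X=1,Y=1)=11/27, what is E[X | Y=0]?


P(Y=0) = 11/27
E[X|Y=0] = (0*7 + 1*4)/11 = 4/11

4/11


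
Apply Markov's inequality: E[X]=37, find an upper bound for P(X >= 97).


Markov: P(X >= a) <= E[X]/a
P(X >= 97) <= 37/97

37/97


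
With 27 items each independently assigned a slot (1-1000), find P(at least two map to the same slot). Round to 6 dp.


P(all different) = prod((1000-i)/1000 for i=0..26) = 0.701775
P(at least one match) = 1 - 0.701775 = 0.298225

0.298225


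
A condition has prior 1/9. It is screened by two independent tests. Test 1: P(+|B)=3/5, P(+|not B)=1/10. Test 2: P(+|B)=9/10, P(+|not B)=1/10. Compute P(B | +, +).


After test 1: P(+) = 3/5*1/9 + 1/10*8/9 = 7/45
P(B|+) = (1/15)/(7/45) = 3/7
After test 2 (use post1 as new prior): P(+) = 9/10*3/7 + 1/10*4/7 = 31/70
P(B|+,+) = (27/70)/(31/70) = 27/31

27/31


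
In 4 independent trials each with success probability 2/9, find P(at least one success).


P(at least one) = 1 - P(none)
P(none) = (1 - 2/9)^4 = (7/9)^4 = 2401/6561
P(at least one) = 1 - 2401/6561 = 4160/6561

4160/6561


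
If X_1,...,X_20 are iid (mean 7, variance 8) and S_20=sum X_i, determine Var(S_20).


By independence, Var(S_n) = n*Var(X_1) = 20*8 = 160

160


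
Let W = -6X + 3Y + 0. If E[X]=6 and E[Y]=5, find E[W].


E[-6X + 3Y + 0] = -6*E[X] + 3*E[Y] + 0
= (-6)*(6) + (3)*(5) + (0)
= -36 + 15 + 0 = -21

-21


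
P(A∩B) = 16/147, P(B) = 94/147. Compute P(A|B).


P(A|B) = P(A∩B)/P(B) = (16/147)/(94/147) = 16/94 = 8/47

8/47


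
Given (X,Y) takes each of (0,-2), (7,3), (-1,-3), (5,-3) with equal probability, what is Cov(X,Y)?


E[X]=11/4, E[Y]=-5/4, E[XY]=9/4
Cov(X,Y) = E[XY] - E[X]E[Y] = 9/4 - 11/4*-5/4 = 91/16

91/16


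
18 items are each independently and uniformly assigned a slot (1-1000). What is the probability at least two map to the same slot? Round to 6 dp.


P(all different) = prod((1000-i)/1000 for i=0..17) = 0.857357
P(at least one match) = 1 - 0.857357 = 0.142643

0.142643


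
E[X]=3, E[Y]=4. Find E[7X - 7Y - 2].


E[7X - 7Y - 2] = 7*E[X] - 7*E[Y] - 2
= (7)*(3) + (-7)*(4) + (-2)
= 21 - 28 - 2 = -9

-9


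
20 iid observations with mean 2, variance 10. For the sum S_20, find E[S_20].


E[S_n] = n*E[X_1] = 20*2 = 40

40


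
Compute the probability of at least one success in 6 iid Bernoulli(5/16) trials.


P(at least one) = 1 - P(none)
P(none) = (1 - 5/16)^6 = (11/16)^6 = 1771561/16777216
P(at least one) = 1 - 1771561/16777216 = 15005655/16777216

15005655/16777216


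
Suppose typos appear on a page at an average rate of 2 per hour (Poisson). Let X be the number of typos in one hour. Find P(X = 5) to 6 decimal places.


P(X=5) = e^(-2) * 2^5 / 5!
≈ 0.1353352832 * 32 / 120
≈ 0.036089

0.036089


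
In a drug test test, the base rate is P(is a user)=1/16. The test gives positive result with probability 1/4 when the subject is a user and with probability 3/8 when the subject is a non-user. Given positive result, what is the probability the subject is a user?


P(A) = P(A|B)P(B) + P(A|B')P(B') = 1/4*1/16 + 3/8*15/16 = 47/128
P(B|A) = P(A|B)P(B)/P(A) = (1/64)/(47/128) = 2/47

2/47


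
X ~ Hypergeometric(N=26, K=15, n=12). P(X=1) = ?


P(X=1) = C(15,1)*C(11,11) / C(26,12)
= 15*1 / 9657700
= 15/9657700 = 3/1931540

3/1931540


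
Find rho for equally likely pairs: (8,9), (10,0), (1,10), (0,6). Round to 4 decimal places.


Cov(X,Y) = -9.1875, Var(X) = 18.6875, Var(Y) = 15.1875
rho = Cov/(sqrt(VarX)*sqrt(VarY)) = -0.5454

-0.5454


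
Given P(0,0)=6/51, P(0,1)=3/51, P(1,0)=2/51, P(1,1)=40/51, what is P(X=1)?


P(X=1) = P(1,0)+P(1,1) = 2/51 + 40/51 = 42/51 = 14/17

14/17


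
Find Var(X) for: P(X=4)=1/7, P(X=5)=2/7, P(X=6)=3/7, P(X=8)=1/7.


E[X] = 40/7, E[X^2] = 34
Var(X) = E[X^2] - (E[X])^2 = 34 - (40/7)^2 = 66/49

66/49


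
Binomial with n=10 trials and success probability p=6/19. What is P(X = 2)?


P(X=2) = C(10,2) * p^2 * (1-p)^8
= 45 * 36/361 * 815730721/16983563041
= 1321483768020/6131066257801

1321483768020/6131066257801


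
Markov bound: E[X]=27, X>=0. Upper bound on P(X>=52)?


Markov: P(X >= a) <= E[X]/a
P(X >= 52) <= 27/52

27/52


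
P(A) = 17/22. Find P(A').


P(A') = 1 - P(A) = 1 - 17/22 = 5/22

5/22


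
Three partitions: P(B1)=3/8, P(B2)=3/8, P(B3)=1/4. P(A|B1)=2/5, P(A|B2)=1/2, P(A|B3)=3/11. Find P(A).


P(A) = P(A|B1)P(B1) + P(A|B2)P(B2) + P(A|B3)P(B3)
= 2/5*3/8 + 1/2*3/8 + 3/11*1/4
= 3/20 + 3/16 + 3/44 = 357/880

357/880


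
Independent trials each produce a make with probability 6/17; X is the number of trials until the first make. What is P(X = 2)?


P(X=2) = (1-p)^1 * p = (11/17)^1 * 6/17
= 11/17 * 6/17 = 66/289

66/289


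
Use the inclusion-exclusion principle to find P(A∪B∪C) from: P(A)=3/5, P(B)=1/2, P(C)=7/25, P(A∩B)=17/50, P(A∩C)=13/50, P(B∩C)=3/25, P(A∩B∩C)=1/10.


P(A∪B∪C) = P(A)+P(B)+P(C) - P(AB)-P(AC)-P(BC) + P(ABC)
= 3/5+1/2+7/25 - 17/50-13/50-3/25 + 1/10
= 19/25

19/25


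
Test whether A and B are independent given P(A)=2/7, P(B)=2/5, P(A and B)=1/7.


P(A)*P(B) = 2/7*2/5 = 4/35
P(A∩B) = 1/7 != 4/35, so not independent

No, A and B are not independent


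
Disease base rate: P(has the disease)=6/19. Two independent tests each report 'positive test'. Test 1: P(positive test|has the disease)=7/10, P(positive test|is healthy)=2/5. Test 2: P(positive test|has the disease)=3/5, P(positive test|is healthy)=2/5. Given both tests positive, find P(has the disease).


After test 1: P(+) = 7/10*6/19 + 2/5*13/19 = 47/95
P(B|+) = (21/95)/(47/95) = 21/47
After test 2 (use post1 as new prior): P(+) = 3/5*21/47 + 2/5*26/47 = 23/47
P(B|+,+) = (63/235)/(23/47) = 63/115

63/115


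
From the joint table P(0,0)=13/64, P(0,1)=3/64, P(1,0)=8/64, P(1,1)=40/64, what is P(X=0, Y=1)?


Read from table: P(X=0, Y=1) = 3/64

3/64


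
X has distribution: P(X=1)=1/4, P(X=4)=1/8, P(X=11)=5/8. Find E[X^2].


E[X^2] = sum(g(x)*P(x))
= 1*1/4 + 16*1/8 + 121*5/8
= 623/8

623/8


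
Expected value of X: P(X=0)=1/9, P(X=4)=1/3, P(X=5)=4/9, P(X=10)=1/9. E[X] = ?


E[X] = sum(x * P(x))
= 0*1/9 + 4*1/3 + 5*4/9 + 10*1/9
= 14/3

14/3


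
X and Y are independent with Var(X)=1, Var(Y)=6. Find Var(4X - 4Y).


Independence => Cov(X,Y)=0
Var(4X - 4Y) = 4^2*Var(X) + (-4)^2*Var(Y)
= 16*1 + 16*6 = 112

112


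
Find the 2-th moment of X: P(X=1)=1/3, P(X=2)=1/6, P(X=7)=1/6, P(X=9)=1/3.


E[X^2] = sum(x^2 * P(x))
= 1*1/3 + 4*1/6 + 49*1/6 + 81*1/3
= 217/6

217/6


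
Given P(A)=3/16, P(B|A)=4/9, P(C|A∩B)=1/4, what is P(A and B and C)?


P(A∩B∩C) = P(A) * P(B|A) * P(C|A∩B)
= 3/16 * 4/9 * 1/4
= 1/12 * 1/4 = 1/48

1/48


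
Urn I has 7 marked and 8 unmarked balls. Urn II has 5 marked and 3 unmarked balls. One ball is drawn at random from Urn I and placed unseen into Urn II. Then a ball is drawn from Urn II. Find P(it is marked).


P(transfer marked) = 7/15; P(transfer unmarked) = 8/15
If marked transferred: Urn II has 6 marked of 9, so P(marked|marked moved) = 2/3
If unmarked transferred: Urn II has 5 marked of 9, so P(marked|unmarked moved) = 5/9
By total probability: P(marked) = 7/15*2/3 + 8/15*5/9 = 82/135

82/135


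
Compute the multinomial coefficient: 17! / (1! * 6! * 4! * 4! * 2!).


17! = 355687428096000
Denominator: 1!=1 * 6!=720 * 4!=24 * 4!=24 * 2!=2
Coefficient = 355687428096000 / 829440 = 428828400

428828400


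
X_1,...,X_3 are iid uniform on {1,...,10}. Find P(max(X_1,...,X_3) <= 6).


P(max <= 6) = P(all X_i <= 6) = (P(X_1 <= 6))^3
= (6/10)^3 = (3/5)^3 = 27/125

27/125


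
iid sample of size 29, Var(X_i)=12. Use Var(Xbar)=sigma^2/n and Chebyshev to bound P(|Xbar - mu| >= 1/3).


Var(Xbar) = Var(X)/n = 12/29
Chebyshev: P(|Xbar-mu| >= 1/3) <= Var(Xbar)/(1/3)^2 = (12/29)/(1/9) = 108/29
Bound exceeds 1, so trivial bound: 1

1


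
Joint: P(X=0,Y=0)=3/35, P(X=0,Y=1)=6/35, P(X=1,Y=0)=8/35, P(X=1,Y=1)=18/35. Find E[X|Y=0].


P(Y=0) = 11/35
E[X|Y=0] = (0*3 + 1*8)/11 = 8/11

8/11


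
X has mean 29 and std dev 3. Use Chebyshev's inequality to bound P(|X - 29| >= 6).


k = 6/3 = 2
Chebyshev: P(|X-mu| >= k*sigma) <= 1/k^2 = 1/2^2 = 1/4

1/4


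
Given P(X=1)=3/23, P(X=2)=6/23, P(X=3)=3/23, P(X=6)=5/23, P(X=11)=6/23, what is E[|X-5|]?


E[|X-5|] = sum(g(x)*P(x))
= 4*3/23 + 3*6/23 + 2*3/23 + 1*5/23 + 6*6/23
= 77/23

77/23


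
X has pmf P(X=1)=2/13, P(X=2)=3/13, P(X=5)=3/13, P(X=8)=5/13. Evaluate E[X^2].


E[X^2] = sum(x^2 * P(x))
= 1*2/13 + 4*3/13 + 25*3/13 + 64*5/13
= 409/13

409/13


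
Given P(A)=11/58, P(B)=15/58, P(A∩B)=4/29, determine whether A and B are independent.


P(A)*P(B) = 11/58*15/58 = 165/3364
P(A∩B) = 4/29 != 165/3364, so not independent

No, A and B are not independent


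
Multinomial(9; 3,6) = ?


9! = 362880
Denominator: 3!=6 * 6!=720
Coefficient = 362880 / 4320 = 84

84


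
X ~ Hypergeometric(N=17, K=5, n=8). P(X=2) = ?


P(X=2) = C(5,2)*C(12,6) / C(17,8)
= 10*924 / 24310
= 9240/24310 = 84/221

84/221


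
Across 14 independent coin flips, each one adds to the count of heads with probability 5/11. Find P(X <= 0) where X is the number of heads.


P(X<=0) = P(X=0)
= 78364164096/379749833583241
= 78364164096/379749833583241

78364164096/379749833583241


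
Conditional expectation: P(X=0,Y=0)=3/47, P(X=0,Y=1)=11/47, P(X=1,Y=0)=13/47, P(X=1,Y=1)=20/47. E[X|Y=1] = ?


P(Y=1) = 31/47
E[X|Y=1] = (0*11 + 1*20)/31 = 20/31

20/31


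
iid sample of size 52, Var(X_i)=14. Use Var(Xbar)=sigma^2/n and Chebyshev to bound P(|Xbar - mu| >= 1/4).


Var(Xbar) = Var(X)/n = 14/52
Chebyshev: P(|Xbar-mu| >= 1/4) <= Var(Xbar)/(1/4)^2 = (7/26)/(1/16) = 56/13
Bound exceeds 1, so trivial bound: 1

1


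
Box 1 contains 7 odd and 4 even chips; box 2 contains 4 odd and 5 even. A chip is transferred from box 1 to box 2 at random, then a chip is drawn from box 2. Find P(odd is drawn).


P(transfer odd) = 7/11; P(transfer even) = 4/11
If odd transferred: Urn II has 5 odd of 10, so P(odd|odd moved) = 1/2
If even transferred: Urn II has 4 odd of 10, so P(odd|even moved) = 2/5
By total probability: P(odd) = 7/11*1/2 + 4/11*2/5 = 51/110

51/110


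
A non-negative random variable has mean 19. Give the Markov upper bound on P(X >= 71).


Markov: P(X >= a) <= E[X]/a
P(X >= 71) <= 19/71

19/71


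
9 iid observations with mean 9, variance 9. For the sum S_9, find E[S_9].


E[S_n] = n*E[X_1] = 9*9 = 81

81


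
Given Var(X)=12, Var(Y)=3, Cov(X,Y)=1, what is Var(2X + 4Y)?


Var(2X + 4Y) = 2^2*Var(X) + 4^2*Var(Y) + 2*2*4*Cov(X,Y)
= 4*12 + 16*3 + 16*1
= 48 + 48 + 16 = 112

112


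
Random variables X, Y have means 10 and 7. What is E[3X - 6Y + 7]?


E[3X - 6Y + 7] = 3*E[X] - 6*E[Y] + 7
= (3)*(10) + (-6)*(7) + (7)
= 30 - 42 + 7 = -5

-5


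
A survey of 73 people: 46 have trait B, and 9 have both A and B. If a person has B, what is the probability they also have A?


P(A|B) = P(A∩B)/P(B) = (9/73)/(46/73) = 9/46

9/46


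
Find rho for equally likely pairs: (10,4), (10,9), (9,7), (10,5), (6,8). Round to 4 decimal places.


Cov(X,Y) = -1.2000, Var(X) = 2.4000, Var(Y) = 3.4400
rho = Cov/(sqrt(VarX)*sqrt(VarY)) = -0.4176

-0.4176


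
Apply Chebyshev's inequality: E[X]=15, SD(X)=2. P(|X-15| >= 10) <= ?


k = 10/2 = 5
Chebyshev: P(|X-mu| >= k*sigma) <= 1/k^2 = 1/5^2 = 1/25

1/25


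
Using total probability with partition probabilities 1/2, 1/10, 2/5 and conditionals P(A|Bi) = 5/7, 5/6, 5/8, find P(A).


P(A) = P(A|B1)P(B1) + P(A|B2)P(B2) + P(A|B3)P(B3)
= 5/7*1/2 + 5/6*1/10 + 5/8*2/5
= 5/14 + 1/12 + 1/4 = 29/42

29/42


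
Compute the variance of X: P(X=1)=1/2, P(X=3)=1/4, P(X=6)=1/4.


E[X] = 11/4, E[X^2] = 47/4
Var(X) = E[X^2] - (E[X])^2 = 47/4 - (11/4)^2 = 67/16

67/16


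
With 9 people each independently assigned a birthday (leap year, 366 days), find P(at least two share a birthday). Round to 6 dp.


P(all different) = prod((366-i)/366 for i=0..8) = 0.905624
P(at least one match) = 1 - 0.905624 = 0.094376

0.094376


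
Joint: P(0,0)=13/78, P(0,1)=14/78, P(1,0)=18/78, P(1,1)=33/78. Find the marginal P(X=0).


P(X=0) = P(0,0)+P(0,1) = 13/78 + 14/78 = 27/78 = 9/26

9/26


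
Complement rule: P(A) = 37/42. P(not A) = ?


P(A') = 1 - P(A) = 1 - 37/42 = 5/42

5/42


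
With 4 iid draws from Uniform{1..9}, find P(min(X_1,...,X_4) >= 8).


P(min >= 8) = P(all X_i >= 8) = (P(X_1 >= 8))^4
= (2/9)^4 = 16/6561

16/6561


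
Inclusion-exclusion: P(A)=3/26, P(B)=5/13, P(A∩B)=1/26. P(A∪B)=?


P(A∪B) = P(A) + P(B) - P(A∩B)
= 3/26 + 5/13 - 1/26 = 6/13

6/13


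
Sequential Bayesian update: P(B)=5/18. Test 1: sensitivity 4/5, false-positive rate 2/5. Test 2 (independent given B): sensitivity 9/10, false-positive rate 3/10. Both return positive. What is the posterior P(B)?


After test 1: P(+) = 4/5*5/18 + 2/5*13/18 = 23/45
P(B|+) = (2/9)/(23/45) = 10/23
After test 2 (use post1 as new prior): P(+) = 9/10*10/23 + 3/10*13/23 = 129/230
P(B|+,+) = (9/23)/(129/230) = 30/43

30/43


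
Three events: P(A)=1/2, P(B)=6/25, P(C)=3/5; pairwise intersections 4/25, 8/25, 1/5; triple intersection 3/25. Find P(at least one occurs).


P(A∪B∪C) = P(A)+P(B)+P(C) - P(AB)-P(AC)-P(BC) + P(ABC)
= 1/2+6/25+3/5 - 4/25-8/25-1/5 + 3/25
= 39/50

39/50


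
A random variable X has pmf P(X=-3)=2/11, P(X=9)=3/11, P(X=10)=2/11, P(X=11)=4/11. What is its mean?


E[X] = sum(x * P(x))
= -3*2/11 + 9*3/11 + 10*2/11 + 11*4/11
= 85/11

85/11


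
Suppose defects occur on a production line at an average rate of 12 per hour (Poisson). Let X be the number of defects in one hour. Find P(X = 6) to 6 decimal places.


P(X=6) = e^(-12) * 12^6 / 6!
≈ 0.000006144212353 * 2985984 / 720
≈ 0.025481

0.025481


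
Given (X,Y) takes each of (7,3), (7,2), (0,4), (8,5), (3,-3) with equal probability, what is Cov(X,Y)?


E[X]=5, E[Y]=11/5, E[XY]=66/5
Cov(X,Y) = E[XY] - E[X]E[Y] = 66/5 - 5*11/5 = 11/5

11/5


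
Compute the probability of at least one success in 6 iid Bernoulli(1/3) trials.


P(at least one) = 1 - P(none)
P(none) = (1 - 1/3)^6 = (2/3)^6 = 64/729
P(at least one) = 1 - 64/729 = 665/729

665/729


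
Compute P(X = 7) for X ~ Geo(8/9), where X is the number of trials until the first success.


P(X=7) = (1-p)^6 * p = (1/9)^6 * 8/9
= 1/531441 * 8/9 = 8/4782969

8/4782969
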